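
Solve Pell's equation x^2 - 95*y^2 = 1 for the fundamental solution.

First expand sqrt(95) as a continued fraction. With x_i = (sqrt(95) + m_i)/d_i and (m_0, d_0) = (0, 1): a_0 = floor(sqrt(95)) = 9, since 9^2 = 81 <= 95 < 100 = 10^2.
Iterate m_{i+1} = d_i*a_i - m_i, d_{i+1} = (95 - m_{i+1}^2)/d_i, a_{i+1} = floor((a_0 + m_{i+1})/d_{i+1}):
  m_1 = 1*9 - 0 = 9, d_1 = (95 - 9^2)/1 = 14/1 = 14, a_1 = floor((9 + 9)/14) = 1.
  m_2 = 14*1 - 9 = 5, d_2 = (95 - 5^2)/14 = 70/14 = 5, a_2 = floor((9 + 5)/5) = 2.
  m_3 = 5*2 - 5 = 5, d_3 = (95 - 5^2)/5 = 70/5 = 14, a_3 = floor((9 + 5)/14) = 1.
  m_4 = 14*1 - 5 = 9, d_4 = (95 - 9^2)/14 = 14/14 = 1, a_4 = floor((9 + 9)/1) = 18.
  m_5 = 1*18 - 9 = 9, d_5 = (95 - 9^2)/1 = 14/1 = 14: (m_5, d_5) = (m_1, d_1) = (9, 14), so from here the quotients repeat a_1, ..., a_4; the period length is 4.
So sqrt(95) = [9; (1, 2, 1, 18)] with period length k = 4.
k is even, so the fundamental solution of x^2 - 95y^2 = 1 is (p_{k-1}, q_{k-1}) = (p_3, q_3); compute convergents through index 3.
Convergents (p_i = a_i*p_{i-1} + p_{i-2}, q_i = a_i*q_{i-1} + q_{i-2} with p_{-2}=0, p_{-1}=1, q_{-2}=1, q_{-1}=0):
  i=0: a_0=9, p_0 = 9*1 + 0 = 9, q_0 = 9*0 + 1 = 1.
  i=1: a_1=1, p_1 = 1*9 + 1 = 10, q_1 = 1*1 + 0 = 1.
  i=2: a_2=2, p_2 = 2*10 + 9 = 29, q_2 = 2*1 + 1 = 3.
  i=3: a_3=1, p_3 = 1*29 + 10 = 39, q_3 = 1*3 + 1 = 4.
Check: 39^2 - 95*4^2 = 1521 - 1520 = 1, so (x, y) = (39, 4) solves the equation, and by the theorem it is the least positive solution.

(x, y) = (39, 4)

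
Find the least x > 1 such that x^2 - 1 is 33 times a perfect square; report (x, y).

(x, y) = (23, 4)

First expand sqrt(33) as a continued fraction. With x_i = (sqrt(33) + m_i)/d_i and (m_0, d_0) = (0, 1): a_0 = floor(sqrt(33)) = 5, since 5^2 = 25 <= 33 < 36 = 6^2.
Iterate m_{i+1} = d_i*a_i - m_i, d_{i+1} = (33 - m_{i+1}^2)/d_i, a_{i+1} = floor((a_0 + m_{i+1})/d_{i+1}):
  m_1 = 1*5 - 0 = 5, d_1 = (33 - 5^2)/1 = 8/1 = 8, a_1 = floor((5 + 5)/8) = 1.
  m_2 = 8*1 - 5 = 3, d_2 = (33 - 3^2)/8 = 24/8 = 3, a_2 = floor((5 + 3)/3) = 2.
  m_3 = 3*2 - 3 = 3, d_3 = (33 - 3^2)/3 = 24/3 = 8, a_3 = floor((5 + 3)/8) = 1.
  m_4 = 8*1 - 3 = 5, d_4 = (33 - 5^2)/8 = 8/8 = 1, a_4 = floor((5 + 5)/1) = 10.
  m_5 = 1*10 - 5 = 5, d_5 = (33 - 5^2)/1 = 8/1 = 8: (m_5, d_5) = (m_1, d_1) = (5, 8), so from here the quotients repeat a_1, ..., a_4; the period length is 4.
So sqrt(33) = [5; (1, 2, 1, 10)] with period length k = 4.
k is even, so the fundamental solution of x^2 - 33y^2 = 1 is (p_{k-1}, q_{k-1}) = (p_3, q_3); compute convergents through index 3.
Convergents (p_i = a_i*p_{i-1} + p_{i-2}, q_i = a_i*q_{i-1} + q_{i-2} with p_{-2}=0, p_{-1}=1, q_{-2}=1, q_{-1}=0):
  i=0: a_0=5, p_0 = 5*1 + 0 = 5, q_0 = 5*0 + 1 = 1.
  i=1: a_1=1, p_1 = 1*5 + 1 = 6, q_1 = 1*1 + 0 = 1.
  i=2: a_2=2, p_2 = 2*6 + 5 = 17, q_2 = 2*1 + 1 = 3.
  i=3: a_3=1, p_3 = 1*17 + 6 = 23, q_3 = 1*3 + 1 = 4.
Check: 23^2 - 33*4^2 = 529 - 528 = 1, so (x, y) = (23, 4) solves the equation, and by the theorem it is the least positive solution.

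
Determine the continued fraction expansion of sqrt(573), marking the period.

Write x_i = (sqrt(573) + m_i)/d_i with (m_0, d_0) = (0, 1). a_0 = floor(sqrt(573)) = 23, since 23^2 = 529 <= 573 < 576 = 24^2.
Iterate m_{i+1} = d_i*a_i - m_i, d_{i+1} = (573 - m_{i+1}^2)/d_i, a_{i+1} = floor((a_0 + m_{i+1})/d_{i+1}):
  m_1 = 1*23 - 0 = 23, d_1 = (573 - 23^2)/1 = 44/1 = 44, a_1 = floor((23 + 23)/44) = 1.
  m_2 = 44*1 - 23 = 21, d_2 = (573 - 21^2)/44 = 132/44 = 3, a_2 = floor((23 + 21)/3) = 14.
  m_3 = 3*14 - 21 = 21, d_3 = (573 - 21^2)/3 = 132/3 = 44, a_3 = floor((23 + 21)/44) = 1.
  m_4 = 44*1 - 21 = 23, d_4 = (573 - 23^2)/44 = 44/44 = 1, a_4 = floor((23 + 23)/1) = 46.
  m_5 = 1*46 - 23 = 23, d_5 = (573 - 23^2)/1 = 44/1 = 44: (m_5, d_5) = (m_1, d_1) = (23, 44), so from here the quotients repeat a_1, ..., a_4; the period length is 4.
Hence the expansion of sqrt(573) is a_0 = 23 followed by the repeating block 1, 14, 1, 46 (period 4).

[23; (1, 14, 1, 46)]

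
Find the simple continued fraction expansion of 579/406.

[1; 2, 2, 1, 7, 1, 1, 3]

Run the Euclidean algorithm on 579 and 406; the successive quotients are the partial quotients a_0, a_1, ... (each step inverts the fractional part left over by the previous one):
  579 = 1*406 + 173, so a_0 = 1.
  406 = 2*173 + 60, so a_1 = 2.
  173 = 2*60 + 53, so a_2 = 2.
  60 = 1*53 + 7, so a_3 = 1.
  53 = 7*7 + 4, so a_4 = 7.
  7 = 1*4 + 3, so a_5 = 1.
  4 = 1*3 + 1, so a_6 = 1.
  3 = 3*1 + 0, so a_7 = 3.
The remainder reaches 0 after 8 divisions, so the expansion has 8 partial quotients, read off in order.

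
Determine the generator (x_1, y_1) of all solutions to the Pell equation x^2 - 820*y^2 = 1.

(x, y) = (39689, 1386)

First expand sqrt(820) as a continued fraction. With x_i = (sqrt(820) + m_i)/d_i and (m_0, d_0) = (0, 1): a_0 = floor(sqrt(820)) = 28, since 28^2 = 784 <= 820 < 841 = 29^2.
Iterate m_{i+1} = d_i*a_i - m_i, d_{i+1} = (820 - m_{i+1}^2)/d_i, a_{i+1} = floor((a_0 + m_{i+1})/d_{i+1}):
  m_1 = 1*28 - 0 = 28, d_1 = (820 - 28^2)/1 = 36/1 = 36, a_1 = floor((28 + 28)/36) = 1.
  m_2 = 36*1 - 28 = 8, d_2 = (820 - 8^2)/36 = 756/36 = 21, a_2 = floor((28 + 8)/21) = 1.
  m_3 = 21*1 - 8 = 13, d_3 = (820 - 13^2)/21 = 651/21 = 31, a_3 = floor((28 + 13)/31) = 1.
  m_4 = 31*1 - 13 = 18, d_4 = (820 - 18^2)/31 = 496/31 = 16, a_4 = floor((28 + 18)/16) = 2.
  m_5 = 16*2 - 18 = 14, d_5 = (820 - 14^2)/16 = 624/16 = 39, a_5 = floor((28 + 14)/39) = 1.
  m_6 = 39*1 - 14 = 25, d_6 = (820 - 25^2)/39 = 195/39 = 5, a_6 = floor((28 + 25)/5) = 10.
  m_7 = 5*10 - 25 = 25, d_7 = (820 - 25^2)/5 = 195/5 = 39, a_7 = floor((28 + 25)/39) = 1.
  m_8 = 39*1 - 25 = 14, d_8 = (820 - 14^2)/39 = 624/39 = 16, a_8 = floor((28 + 14)/16) = 2.
  m_9 = 16*2 - 14 = 18, d_9 = (820 - 18^2)/16 = 496/16 = 31, a_9 = floor((28 + 18)/31) = 1.
  m_10 = 31*1 - 18 = 13, d_10 = (820 - 13^2)/31 = 651/31 = 21, a_10 = floor((28 + 13)/21) = 1.
  m_11 = 21*1 - 13 = 8, d_11 = (820 - 8^2)/21 = 756/21 = 36, a_11 = floor((28 + 8)/36) = 1.
  m_12 = 36*1 - 8 = 28, d_12 = (820 - 28^2)/36 = 36/36 = 1, a_12 = floor((28 + 28)/1) = 56.
  m_13 = 1*56 - 28 = 28, d_13 = (820 - 28^2)/1 = 36/1 = 36: (m_13, d_13) = (m_1, d_1) = (28, 36), so from here the quotients repeat a_1, ..., a_12; the period length is 12.
So sqrt(820) = [28; (1, 1, 1, 2, 1, 10, 1, 2, 1, 1, 1, 56)] with period length k = 12.
k is even, so the fundamental solution of x^2 - 820y^2 = 1 is (p_{k-1}, q_{k-1}) = (p_11, q_11); compute convergents through index 11.
Convergents (p_i = a_i*p_{i-1} + p_{i-2}, q_i = a_i*q_{i-1} + q_{i-2} with p_{-2}=0, p_{-1}=1, q_{-2}=1, q_{-1}=0):
  i=0: a_0=28, p_0 = 28*1 + 0 = 28, q_0 = 28*0 + 1 = 1.
  i=1: a_1=1, p_1 = 1*28 + 1 = 29, q_1 = 1*1 + 0 = 1.
  i=2: a_2=1, p_2 = 1*29 + 28 = 57, q_2 = 1*1 + 1 = 2.
  i=3: a_3=1, p_3 = 1*57 + 29 = 86, q_3 = 1*2 + 1 = 3.
  i=4: a_4=2, p_4 = 2*86 + 57 = 229, q_4 = 2*3 + 2 = 8.
  i=5: a_5=1, p_5 = 1*229 + 86 = 315, q_5 = 1*8 + 3 = 11.
  i=6: a_6=10, p_6 = 10*315 + 229 = 3379, q_6 = 10*11 + 8 = 118.
  i=7: a_7=1, p_7 = 1*3379 + 315 = 3694, q_7 = 1*118 + 11 = 129.
  i=8: a_8=2, p_8 = 2*3694 + 3379 = 10767, q_8 = 2*129 + 118 = 376.
  i=9: a_9=1, p_9 = 1*10767 + 3694 = 14461, q_9 = 1*376 + 129 = 505.
  i=10: a_10=1, p_10 = 1*14461 + 10767 = 25228, q_10 = 1*505 + 376 = 881.
  i=11: a_11=1, p_11 = 1*25228 + 14461 = 39689, q_11 = 1*881 + 505 = 1386.
Check: 39689^2 - 820*1386^2 = 1575216721 - 1575216720 = 1, so (x, y) = (39689, 1386) solves the equation, and by the theorem it is the least positive solution.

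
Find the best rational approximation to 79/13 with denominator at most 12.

73/12

Expand x = 79/13 as a continued fraction with the Euclidean algorithm:
  79 = 6*13 + 1, so a_0 = 6.
  13 = 13*1 + 0, so a_1 = 13.
so x = [6; 13].
Convergents (p_i = a_i*p_{i-1} + p_{i-2}, q_i = a_i*q_{i-1} + q_{i-2} with p_{-2}=0, p_{-1}=1, q_{-2}=1, q_{-1}=0), until the denominator exceeds 12:
  i=0: a_0=6, p_0 = 6*1 + 0 = 6, q_0 = 6*0 + 1 = 1.
  i=1: a_1=13, p_1 = 13*6 + 1 = 79, q_1 = 13*1 + 0 = 13.
q_1 = 13 > 12, so the last convergent with denominator <= 12 is p_0/q_0 = 6/1.
The closest fraction with denominator <= 12 is either p_0/q_0 or the intermediate fraction (k*p_0 + p_{-1})/(k*q_0 + q_{-1}) with the largest k >= 1 whose denominator stays <= 12; these approach x as k grows, and every other convergent or intermediate fraction in range is farther away.
Largest k: floor((12 - q_{-1})/q_0) = floor((12 - 0)/1) = 12 (using the seeds p_{-1} = 1, q_{-1} = 0).
That gives (12*6 + 1)/(12*1 + 0) = 73/12.
Compare the errors: |x - 6/1| = |79*1 - 6*13|/(13*1) = 1/13, and |x - 73/12| = |79*12 - 73*13|/(13*12) = 1/156.
Cross-multiplying, 1*13 = 13 < 156 = 1*156, so 1/156 is smaller: the intermediate fraction 73/12 is closer to x than 6/1.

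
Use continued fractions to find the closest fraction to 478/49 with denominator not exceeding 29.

Expand x = 478/49 as a continued fraction with the Euclidean algorithm:
  478 = 9*49 + 37, so a_0 = 9.
  49 = 1*37 + 12, so a_1 = 1.
  37 = 3*12 + 1, so a_2 = 3.
  12 = 12*1 + 0, so a_3 = 12.
so x = [9; 1, 3, 12].
Convergents (p_i = a_i*p_{i-1} + p_{i-2}, q_i = a_i*q_{i-1} + q_{i-2} with p_{-2}=0, p_{-1}=1, q_{-2}=1, q_{-1}=0), until the denominator exceeds 29:
  i=0: a_0=9, p_0 = 9*1 + 0 = 9, q_0 = 9*0 + 1 = 1.
  i=1: a_1=1, p_1 = 1*9 + 1 = 10, q_1 = 1*1 + 0 = 1.
  i=2: a_2=3, p_2 = 3*10 + 9 = 39, q_2 = 3*1 + 1 = 4.
  i=3: a_3=12, p_3 = 12*39 + 10 = 478, q_3 = 12*4 + 1 = 49.
q_3 = 49 > 29, so the last convergent with denominator <= 29 is p_2/q_2 = 39/4.
The closest fraction with denominator <= 29 is either p_2/q_2 or the intermediate fraction (k*p_2 + p_1)/(k*q_2 + q_1) with the largest k >= 1 whose denominator stays <= 29; these approach x as k grows, and every other convergent or intermediate fraction in range is farther away.
Largest k: floor((29 - q_1)/q_2) = floor((29 - 1)/4) = 7.
That gives (7*39 + 10)/(7*4 + 1) = 283/29.
Compare the errors: |x - 39/4| = |478*4 - 39*49|/(49*4) = 1/196, and |x - 283/29| = |478*29 - 283*49|/(49*29) = 5/1421.
Cross-multiplying, 5*196 = 980 < 1421 = 1*1421, so 5/1421 is smaller: the intermediate fraction 283/29 is closer to x than 39/4.

283/29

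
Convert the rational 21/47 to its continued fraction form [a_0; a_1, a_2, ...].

Run the Euclidean algorithm on 21 and 47; the successive quotients are the partial quotients a_0, a_1, ... (each step inverts the fractional part left over by the previous one):
  21 = 0*47 + 21, so a_0 = 0.
  47 = 2*21 + 5, so a_1 = 2.
  21 = 4*5 + 1, so a_2 = 4.
  5 = 5*1 + 0, so a_3 = 5.
The remainder reaches 0 after 4 divisions, so the expansion has 4 partial quotients, read off in order.

[0; 2, 4, 5]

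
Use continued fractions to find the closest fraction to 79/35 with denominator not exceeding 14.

9/4

Expand x = 79/35 as a continued fraction with the Euclidean algorithm:
  79 = 2*35 + 9, so a_0 = 2.
  35 = 3*9 + 8, so a_1 = 3.
  9 = 1*8 + 1, so a_2 = 1.
  8 = 8*1 + 0, so a_3 = 8.
so x = [2; 3, 1, 8].
Convergents (p_i = a_i*p_{i-1} + p_{i-2}, q_i = a_i*q_{i-1} + q_{i-2} with p_{-2}=0, p_{-1}=1, q_{-2}=1, q_{-1}=0), until the denominator exceeds 14:
  i=0: a_0=2, p_0 = 2*1 + 0 = 2, q_0 = 2*0 + 1 = 1.
  i=1: a_1=3, p_1 = 3*2 + 1 = 7, q_1 = 3*1 + 0 = 3.
  i=2: a_2=1, p_2 = 1*7 + 2 = 9, q_2 = 1*3 + 1 = 4.
  i=3: a_3=8, p_3 = 8*9 + 7 = 79, q_3 = 8*4 + 3 = 35.
q_3 = 35 > 14, so the last convergent with denominator <= 14 is p_2/q_2 = 9/4.
The closest fraction with denominator <= 14 is either p_2/q_2 or the intermediate fraction (k*p_2 + p_1)/(k*q_2 + q_1) with the largest k >= 1 whose denominator stays <= 14; these approach x as k grows, and every other convergent or intermediate fraction in range is farther away.
Largest k: floor((14 - q_1)/q_2) = floor((14 - 3)/4) = 2.
That gives (2*9 + 7)/(2*4 + 3) = 25/11.
Compare the errors: |x - 9/4| = |79*4 - 9*35|/(35*4) = 1/140, and |x - 25/11| = |79*11 - 25*35|/(35*11) = 6/385.
Cross-multiplying, 1*385 = 385 < 840 = 6*140, so 1/140 is smaller: the convergent 9/4 is closer to x than 25/11.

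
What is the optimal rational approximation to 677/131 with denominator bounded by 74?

Expand x = 677/131 as a continued fraction with the Euclidean algorithm:
  677 = 5*131 + 22, so a_0 = 5.
  131 = 5*22 + 21, so a_1 = 5.
  22 = 1*21 + 1, so a_2 = 1.
  21 = 21*1 + 0, so a_3 = 21.
so x = [5; 5, 1, 21].
Convergents (p_i = a_i*p_{i-1} + p_{i-2}, q_i = a_i*q_{i-1} + q_{i-2} with p_{-2}=0, p_{-1}=1, q_{-2}=1, q_{-1}=0), until the denominator exceeds 74:
  i=0: a_0=5, p_0 = 5*1 + 0 = 5, q_0 = 5*0 + 1 = 1.
  i=1: a_1=5, p_1 = 5*5 + 1 = 26, q_1 = 5*1 + 0 = 5.
  i=2: a_2=1, p_2 = 1*26 + 5 = 31, q_2 = 1*5 + 1 = 6.
  i=3: a_3=21, p_3 = 21*31 + 26 = 677, q_3 = 21*6 + 5 = 131.
q_3 = 131 > 74, so the last convergent with denominator <= 74 is p_2/q_2 = 31/6.
The closest fraction with denominator <= 74 is either p_2/q_2 or the intermediate fraction (k*p_2 + p_1)/(k*q_2 + q_1) with the largest k >= 1 whose denominator stays <= 74; these approach x as k grows, and every other convergent or intermediate fraction in range is farther away.
Largest k: floor((74 - q_1)/q_2) = floor((74 - 5)/6) = 11.
That gives (11*31 + 26)/(11*6 + 5) = 367/71.
Compare the errors: |x - 31/6| = |677*6 - 31*131|/(131*6) = 1/786, and |x - 367/71| = |677*71 - 367*131|/(131*71) = 10/9301.
Cross-multiplying, 10*786 = 7860 < 9301 = 1*9301, so 10/9301 is smaller: the intermediate fraction 367/71 is closer to x than 31/6.

367/71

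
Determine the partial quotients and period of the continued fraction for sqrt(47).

Write x_i = (sqrt(47) + m_i)/d_i with (m_0, d_0) = (0, 1). a_0 = floor(sqrt(47)) = 6, since 6^2 = 36 <= 47 < 49 = 7^2.
Iterate m_{i+1} = d_i*a_i - m_i, d_{i+1} = (47 - m_{i+1}^2)/d_i, a_{i+1} = floor((a_0 + m_{i+1})/d_{i+1}):
  m_1 = 1*6 - 0 = 6, d_1 = (47 - 6^2)/1 = 11/1 = 11, a_1 = floor((6 + 6)/11) = 1.
  m_2 = 11*1 - 6 = 5, d_2 = (47 - 5^2)/11 = 22/11 = 2, a_2 = floor((6 + 5)/2) = 5.
  m_3 = 2*5 - 5 = 5, d_3 = (47 - 5^2)/2 = 22/2 = 11, a_3 = floor((6 + 5)/11) = 1.
  m_4 = 11*1 - 5 = 6, d_4 = (47 - 6^2)/11 = 11/11 = 1, a_4 = floor((6 + 6)/1) = 12.
  m_5 = 1*12 - 6 = 6, d_5 = (47 - 6^2)/1 = 11/1 = 11: (m_5, d_5) = (m_1, d_1) = (6, 11), so from here the quotients repeat a_1, ..., a_4; the period length is 4.
Hence the expansion of sqrt(47) is a_0 = 6 followed by the repeating block 1, 5, 1, 12 (period 4).

[6; (1, 5, 1, 12)]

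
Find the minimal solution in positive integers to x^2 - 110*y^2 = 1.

(x, y) = (21, 2)

First expand sqrt(110) as a continued fraction. With x_i = (sqrt(110) + m_i)/d_i and (m_0, d_0) = (0, 1): a_0 = floor(sqrt(110)) = 10, since 10^2 = 100 <= 110 < 121 = 11^2.
Iterate m_{i+1} = d_i*a_i - m_i, d_{i+1} = (110 - m_{i+1}^2)/d_i, a_{i+1} = floor((a_0 + m_{i+1})/d_{i+1}):
  m_1 = 1*10 - 0 = 10, d_1 = (110 - 10^2)/1 = 10/1 = 10, a_1 = floor((10 + 10)/10) = 2.
  m_2 = 10*2 - 10 = 10, d_2 = (110 - 10^2)/10 = 10/10 = 1, a_2 = floor((10 + 10)/1) = 20.
  m_3 = 1*20 - 10 = 10, d_3 = (110 - 10^2)/1 = 10/1 = 10: (m_3, d_3) = (m_1, d_1) = (10, 10), so from here the quotients repeat a_1, a_2; the period length is 2.
So sqrt(110) = [10; (2, 20)] with period length k = 2.
k is even, so the fundamental solution of x^2 - 110y^2 = 1 is (p_{k-1}, q_{k-1}) = (p_1, q_1); compute convergents through index 1.
Convergents (p_i = a_i*p_{i-1} + p_{i-2}, q_i = a_i*q_{i-1} + q_{i-2} with p_{-2}=0, p_{-1}=1, q_{-2}=1, q_{-1}=0):
  i=0: a_0=10, p_0 = 10*1 + 0 = 10, q_0 = 10*0 + 1 = 1.
  i=1: a_1=2, p_1 = 2*10 + 1 = 21, q_1 = 2*1 + 0 = 2.
Check: 21^2 - 110*2^2 = 441 - 440 = 1, so (x, y) = (21, 2) solves the equation, and by the theorem it is the least positive solution.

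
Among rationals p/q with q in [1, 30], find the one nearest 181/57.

Expand x = 181/57 as a continued fraction with the Euclidean algorithm:
  181 = 3*57 + 10, so a_0 = 3.
  57 = 5*10 + 7, so a_1 = 5.
  10 = 1*7 + 3, so a_2 = 1.
  7 = 2*3 + 1, so a_3 = 2.
  3 = 3*1 + 0, so a_4 = 3.
so x = [3; 5, 1, 2, 3].
Convergents (p_i = a_i*p_{i-1} + p_{i-2}, q_i = a_i*q_{i-1} + q_{i-2} with p_{-2}=0, p_{-1}=1, q_{-2}=1, q_{-1}=0), until the denominator exceeds 30:
  i=0: a_0=3, p_0 = 3*1 + 0 = 3, q_0 = 3*0 + 1 = 1.
  i=1: a_1=5, p_1 = 5*3 + 1 = 16, q_1 = 5*1 + 0 = 5.
  i=2: a_2=1, p_2 = 1*16 + 3 = 19, q_2 = 1*5 + 1 = 6.
  i=3: a_3=2, p_3 = 2*19 + 16 = 54, q_3 = 2*6 + 5 = 17.
  i=4: a_4=3, p_4 = 3*54 + 19 = 181, q_4 = 3*17 + 6 = 57.
q_4 = 57 > 30, so the last convergent with denominator <= 30 is p_3/q_3 = 54/17.
The closest fraction with denominator <= 30 is either p_3/q_3 or the intermediate fraction (k*p_3 + p_2)/(k*q_3 + q_2) with the largest k >= 1 whose denominator stays <= 30; these approach x as k grows, and every other convergent or intermediate fraction in range is farther away.
Largest k: floor((30 - q_2)/q_3) = floor((30 - 6)/17) = 1.
That gives (1*54 + 19)/(1*17 + 6) = 73/23.
Compare the errors: |x - 54/17| = |181*17 - 54*57|/(57*17) = 1/969, and |x - 73/23| = |181*23 - 73*57|/(57*23) = 2/1311.
Cross-multiplying, 1*1311 = 1311 < 1938 = 2*969, so 1/969 is smaller: the convergent 54/17 is closer to x than 73/23.

54/17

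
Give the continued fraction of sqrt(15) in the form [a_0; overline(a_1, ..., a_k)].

[3; overline(1, 6)]

Write x_i = (sqrt(15) + m_i)/d_i with (m_0, d_0) = (0, 1). a_0 = floor(sqrt(15)) = 3, since 3^2 = 9 <= 15 < 16 = 4^2.
Iterate m_{i+1} = d_i*a_i - m_i, d_{i+1} = (15 - m_{i+1}^2)/d_i, a_{i+1} = floor((a_0 + m_{i+1})/d_{i+1}):
  m_1 = 1*3 - 0 = 3, d_1 = (15 - 3^2)/1 = 6/1 = 6, a_1 = floor((3 + 3)/6) = 1.
  m_2 = 6*1 - 3 = 3, d_2 = (15 - 3^2)/6 = 6/6 = 1, a_2 = floor((3 + 3)/1) = 6.
  m_3 = 1*6 - 3 = 3, d_3 = (15 - 3^2)/1 = 6/1 = 6: (m_3, d_3) = (m_1, d_1) = (3, 6), so from here the quotients repeat a_1, a_2; the period length is 2.
Hence the expansion of sqrt(15) is a_0 = 3 followed by the repeating block 1, 6 (period 2).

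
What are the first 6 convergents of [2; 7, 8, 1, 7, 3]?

2/1, 15/7, 122/57, 137/64, 1081/505, 3380/1579

Using the convergent recurrence p_i = a_i*p_{i-1} + p_{i-2}, q_i = a_i*q_{i-1} + q_{i-2} with p_{-2}=0, p_{-1}=1, q_{-2}=1, q_{-1}=0:
  i=0: a_0=2, p_0 = 2*1 + 0 = 2, q_0 = 2*0 + 1 = 1.
  i=1: a_1=7, p_1 = 7*2 + 1 = 15, q_1 = 7*1 + 0 = 7.
  i=2: a_2=8, p_2 = 8*15 + 2 = 122, q_2 = 8*7 + 1 = 57.
  i=3: a_3=1, p_3 = 1*122 + 15 = 137, q_3 = 1*57 + 7 = 64.
  i=4: a_4=7, p_4 = 7*137 + 122 = 1081, q_4 = 7*64 + 57 = 505.
  i=5: a_5=3, p_5 = 3*1081 + 137 = 3380, q_5 = 3*505 + 64 = 1579.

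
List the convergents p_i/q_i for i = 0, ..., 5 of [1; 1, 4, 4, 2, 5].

1/1, 2/1, 9/5, 38/21, 85/47, 463/256

Using the convergent recurrence p_i = a_i*p_{i-1} + p_{i-2}, q_i = a_i*q_{i-1} + q_{i-2} with p_{-2}=0, p_{-1}=1, q_{-2}=1, q_{-1}=0:
  i=0: a_0=1, p_0 = 1*1 + 0 = 1, q_0 = 1*0 + 1 = 1.
  i=1: a_1=1, p_1 = 1*1 + 1 = 2, q_1 = 1*1 + 0 = 1.
  i=2: a_2=4, p_2 = 4*2 + 1 = 9, q_2 = 4*1 + 1 = 5.
  i=3: a_3=4, p_3 = 4*9 + 2 = 38, q_3 = 4*5 + 1 = 21.
  i=4: a_4=2, p_4 = 2*38 + 9 = 85, q_4 = 2*21 + 5 = 47.
  i=5: a_5=5, p_5 = 5*85 + 38 = 463, q_5 = 5*47 + 21 = 256.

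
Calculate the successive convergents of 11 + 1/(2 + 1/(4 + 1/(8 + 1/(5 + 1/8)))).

Using the convergent recurrence p_i = a_i*p_{i-1} + p_{i-2}, q_i = a_i*q_{i-1} + q_{i-2} with p_{-2}=0, p_{-1}=1, q_{-2}=1, q_{-1}=0:
  i=0: a_0=11, p_0 = 11*1 + 0 = 11, q_0 = 11*0 + 1 = 1.
  i=1: a_1=2, p_1 = 2*11 + 1 = 23, q_1 = 2*1 + 0 = 2.
  i=2: a_2=4, p_2 = 4*23 + 11 = 103, q_2 = 4*2 + 1 = 9.
  i=3: a_3=8, p_3 = 8*103 + 23 = 847, q_3 = 8*9 + 2 = 74.
  i=4: a_4=5, p_4 = 5*847 + 103 = 4338, q_4 = 5*74 + 9 = 379.
  i=5: a_5=8, p_5 = 8*4338 + 847 = 35551, q_5 = 8*379 + 74 = 3106.

11/1, 23/2, 103/9, 847/74, 4338/379, 35551/3106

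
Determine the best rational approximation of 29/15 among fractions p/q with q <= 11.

Expand x = 29/15 as a continued fraction with the Euclidean algorithm:
  29 = 1*15 + 14, so a_0 = 1.
  15 = 1*14 + 1, so a_1 = 1.
  14 = 14*1 + 0, so a_2 = 14.
so x = [1; 1, 14].
Convergents (p_i = a_i*p_{i-1} + p_{i-2}, q_i = a_i*q_{i-1} + q_{i-2} with p_{-2}=0, p_{-1}=1, q_{-2}=1, q_{-1}=0), until the denominator exceeds 11:
  i=0: a_0=1, p_0 = 1*1 + 0 = 1, q_0 = 1*0 + 1 = 1.
  i=1: a_1=1, p_1 = 1*1 + 1 = 2, q_1 = 1*1 + 0 = 1.
  i=2: a_2=14, p_2 = 14*2 + 1 = 29, q_2 = 14*1 + 1 = 15.
q_2 = 15 > 11, so the last convergent with denominator <= 11 is p_1/q_1 = 2/1.
The closest fraction with denominator <= 11 is either p_1/q_1 or the intermediate fraction (k*p_1 + p_0)/(k*q_1 + q_0) with the largest k >= 1 whose denominator stays <= 11; these approach x as k grows, and every other convergent or intermediate fraction in range is farther away.
Largest k: floor((11 - q_0)/q_1) = floor((11 - 1)/1) = 10.
That gives (10*2 + 1)/(10*1 + 1) = 21/11.
Compare the errors: |x - 2/1| = |29*1 - 2*15|/(15*1) = 1/15, and |x - 21/11| = |29*11 - 21*15|/(15*11) = 4/165.
Cross-multiplying, 4*15 = 60 < 165 = 1*165, so 4/165 is smaller: the intermediate fraction 21/11 is closer to x than 2/1.

21/11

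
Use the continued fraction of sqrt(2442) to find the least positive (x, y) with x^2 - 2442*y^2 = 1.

(x, y) = (593, 12)

First expand sqrt(2442) as a continued fraction. With x_i = (sqrt(2442) + m_i)/d_i and (m_0, d_0) = (0, 1): a_0 = floor(sqrt(2442)) = 49, since 49^2 = 2401 <= 2442 < 2500 = 50^2.
Iterate m_{i+1} = d_i*a_i - m_i, d_{i+1} = (2442 - m_{i+1}^2)/d_i, a_{i+1} = floor((a_0 + m_{i+1})/d_{i+1}):
  m_1 = 1*49 - 0 = 49, d_1 = (2442 - 49^2)/1 = 41/1 = 41, a_1 = floor((49 + 49)/41) = 2.
  m_2 = 41*2 - 49 = 33, d_2 = (2442 - 33^2)/41 = 1353/41 = 33, a_2 = floor((49 + 33)/33) = 2.
  m_3 = 33*2 - 33 = 33, d_3 = (2442 - 33^2)/33 = 1353/33 = 41, a_3 = floor((49 + 33)/41) = 2.
  m_4 = 41*2 - 33 = 49, d_4 = (2442 - 49^2)/41 = 41/41 = 1, a_4 = floor((49 + 49)/1) = 98.
  m_5 = 1*98 - 49 = 49, d_5 = (2442 - 49^2)/1 = 41/1 = 41: (m_5, d_5) = (m_1, d_1) = (49, 41), so from here the quotients repeat a_1, ..., a_4; the period length is 4.
So sqrt(2442) = [49; (2, 2, 2, 98)] with period length k = 4.
k is even, so the fundamental solution of x^2 - 2442y^2 = 1 is (p_{k-1}, q_{k-1}) = (p_3, q_3); compute convergents through index 3.
Convergents (p_i = a_i*p_{i-1} + p_{i-2}, q_i = a_i*q_{i-1} + q_{i-2} with p_{-2}=0, p_{-1}=1, q_{-2}=1, q_{-1}=0):
  i=0: a_0=49, p_0 = 49*1 + 0 = 49, q_0 = 49*0 + 1 = 1.
  i=1: a_1=2, p_1 = 2*49 + 1 = 99, q_1 = 2*1 + 0 = 2.
  i=2: a_2=2, p_2 = 2*99 + 49 = 247, q_2 = 2*2 + 1 = 5.
  i=3: a_3=2, p_3 = 2*247 + 99 = 593, q_3 = 2*5 + 2 = 12.
Check: 593^2 - 2442*12^2 = 351649 - 351648 = 1, so (x, y) = (593, 12) solves the equation, and by the theorem it is the least positive solution.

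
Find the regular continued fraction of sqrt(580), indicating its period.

[24; (12, 48)]

Write x_i = (sqrt(580) + m_i)/d_i with (m_0, d_0) = (0, 1). a_0 = floor(sqrt(580)) = 24, since 24^2 = 576 <= 580 < 625 = 25^2.
Iterate m_{i+1} = d_i*a_i - m_i, d_{i+1} = (580 - m_{i+1}^2)/d_i, a_{i+1} = floor((a_0 + m_{i+1})/d_{i+1}):
  m_1 = 1*24 - 0 = 24, d_1 = (580 - 24^2)/1 = 4/1 = 4, a_1 = floor((24 + 24)/4) = 12.
  m_2 = 4*12 - 24 = 24, d_2 = (580 - 24^2)/4 = 4/4 = 1, a_2 = floor((24 + 24)/1) = 48.
  m_3 = 1*48 - 24 = 24, d_3 = (580 - 24^2)/1 = 4/1 = 4: (m_3, d_3) = (m_1, d_1) = (24, 4), so from here the quotients repeat a_1, a_2; the period length is 2.
Hence the expansion of sqrt(580) is a_0 = 24 followed by the repeating block 12, 48 (period 2).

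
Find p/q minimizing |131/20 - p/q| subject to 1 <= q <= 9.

Expand x = 131/20 as a continued fraction with the Euclidean algorithm:
  131 = 6*20 + 11, so a_0 = 6.
  20 = 1*11 + 9, so a_1 = 1.
  11 = 1*9 + 2, so a_2 = 1.
  9 = 4*2 + 1, so a_3 = 4.
  2 = 2*1 + 0, so a_4 = 2.
so x = [6; 1, 1, 4, 2].
Convergents (p_i = a_i*p_{i-1} + p_{i-2}, q_i = a_i*q_{i-1} + q_{i-2} with p_{-2}=0, p_{-1}=1, q_{-2}=1, q_{-1}=0), until the denominator exceeds 9:
  i=0: a_0=6, p_0 = 6*1 + 0 = 6, q_0 = 6*0 + 1 = 1.
  i=1: a_1=1, p_1 = 1*6 + 1 = 7, q_1 = 1*1 + 0 = 1.
  i=2: a_2=1, p_2 = 1*7 + 6 = 13, q_2 = 1*1 + 1 = 2.
  i=3: a_3=4, p_3 = 4*13 + 7 = 59, q_3 = 4*2 + 1 = 9.
  i=4: a_4=2, p_4 = 2*59 + 13 = 131, q_4 = 2*9 + 2 = 20.
q_4 = 20 > 9, so the last convergent with denominator <= 9 is p_3/q_3 = 59/9.
The closest fraction with denominator <= 9 is either p_3/q_3 or the intermediate fraction (k*p_3 + p_2)/(k*q_3 + q_2) with the largest k >= 1 whose denominator stays <= 9; these approach x as k grows, and every other convergent or intermediate fraction in range is farther away.
Largest k: floor((9 - q_2)/q_3) = floor((9 - 2)/9) = 0.
Since k = 0, no intermediate fraction beyond p_3/q_3 has denominator <= 9, so the convergent 59/9 is the closest (its error is |131*9 - 59*20|/(20*9) = 1/180).

59/9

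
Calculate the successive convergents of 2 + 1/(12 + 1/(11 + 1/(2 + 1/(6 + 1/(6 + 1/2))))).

2/1, 25/12, 277/133, 579/278, 3751/1801, 23085/11084, 49921/23969

Using the convergent recurrence p_i = a_i*p_{i-1} + p_{i-2}, q_i = a_i*q_{i-1} + q_{i-2} with p_{-2}=0, p_{-1}=1, q_{-2}=1, q_{-1}=0:
  i=0: a_0=2, p_0 = 2*1 + 0 = 2, q_0 = 2*0 + 1 = 1.
  i=1: a_1=12, p_1 = 12*2 + 1 = 25, q_1 = 12*1 + 0 = 12.
  i=2: a_2=11, p_2 = 11*25 + 2 = 277, q_2 = 11*12 + 1 = 133.
  i=3: a_3=2, p_3 = 2*277 + 25 = 579, q_3 = 2*133 + 12 = 278.
  i=4: a_4=6, p_4 = 6*579 + 277 = 3751, q_4 = 6*278 + 133 = 1801.
  i=5: a_5=6, p_5 = 6*3751 + 579 = 23085, q_5 = 6*1801 + 278 = 11084.
  i=6: a_6=2, p_6 = 2*23085 + 3751 = 49921, q_6 = 2*11084 + 1801 = 23969.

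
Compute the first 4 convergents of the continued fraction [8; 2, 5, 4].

Using the convergent recurrence p_i = a_i*p_{i-1} + p_{i-2}, q_i = a_i*q_{i-1} + q_{i-2} with p_{-2}=0, p_{-1}=1, q_{-2}=1, q_{-1}=0:
  i=0: a_0=8, p_0 = 8*1 + 0 = 8, q_0 = 8*0 + 1 = 1.
  i=1: a_1=2, p_1 = 2*8 + 1 = 17, q_1 = 2*1 + 0 = 2.
  i=2: a_2=5, p_2 = 5*17 + 8 = 93, q_2 = 5*2 + 1 = 11.
  i=3: a_3=4, p_3 = 4*93 + 17 = 389, q_3 = 4*11 + 2 = 46.

8/1, 17/2, 93/11, 389/46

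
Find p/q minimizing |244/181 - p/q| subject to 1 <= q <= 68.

31/23

Expand x = 244/181 as a continued fraction with the Euclidean algorithm:
  244 = 1*181 + 63, so a_0 = 1.
  181 = 2*63 + 55, so a_1 = 2.
  63 = 1*55 + 8, so a_2 = 1.
  55 = 6*8 + 7, so a_3 = 6.
  8 = 1*7 + 1, so a_4 = 1.
  7 = 7*1 + 0, so a_5 = 7.
so x = [1; 2, 1, 6, 1, 7].
Convergents (p_i = a_i*p_{i-1} + p_{i-2}, q_i = a_i*q_{i-1} + q_{i-2} with p_{-2}=0, p_{-1}=1, q_{-2}=1, q_{-1}=0), until the denominator exceeds 68:
  i=0: a_0=1, p_0 = 1*1 + 0 = 1, q_0 = 1*0 + 1 = 1.
  i=1: a_1=2, p_1 = 2*1 + 1 = 3, q_1 = 2*1 + 0 = 2.
  i=2: a_2=1, p_2 = 1*3 + 1 = 4, q_2 = 1*2 + 1 = 3.
  i=3: a_3=6, p_3 = 6*4 + 3 = 27, q_3 = 6*3 + 2 = 20.
  i=4: a_4=1, p_4 = 1*27 + 4 = 31, q_4 = 1*20 + 3 = 23.
  i=5: a_5=7, p_5 = 7*31 + 27 = 244, q_5 = 7*23 + 20 = 181.
q_5 = 181 > 68, so the last convergent with denominator <= 68 is p_4/q_4 = 31/23.
The closest fraction with denominator <= 68 is either p_4/q_4 or the intermediate fraction (k*p_4 + p_3)/(k*q_4 + q_3) with the largest k >= 1 whose denominator stays <= 68; these approach x as k grows, and every other convergent or intermediate fraction in range is farther away.
Largest k: floor((68 - q_3)/q_4) = floor((68 - 20)/23) = 2.
That gives (2*31 + 27)/(2*23 + 20) = 89/66.
Compare the errors: |x - 31/23| = |244*23 - 31*181|/(181*23) = 1/4163, and |x - 89/66| = |244*66 - 89*181|/(181*66) = 5/11946.
Cross-multiplying, 1*11946 = 11946 < 20815 = 5*4163, so 1/4163 is smaller: the convergent 31/23 is closer to x than 89/66.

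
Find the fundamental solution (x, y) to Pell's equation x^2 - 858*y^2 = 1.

(x, y) = (703, 24)

First expand sqrt(858) as a continued fraction. With x_i = (sqrt(858) + m_i)/d_i and (m_0, d_0) = (0, 1): a_0 = floor(sqrt(858)) = 29, since 29^2 = 841 <= 858 < 900 = 30^2.
Iterate m_{i+1} = d_i*a_i - m_i, d_{i+1} = (858 - m_{i+1}^2)/d_i, a_{i+1} = floor((a_0 + m_{i+1})/d_{i+1}):
  m_1 = 1*29 - 0 = 29, d_1 = (858 - 29^2)/1 = 17/1 = 17, a_1 = floor((29 + 29)/17) = 3.
  m_2 = 17*3 - 29 = 22, d_2 = (858 - 22^2)/17 = 374/17 = 22, a_2 = floor((29 + 22)/22) = 2.
  m_3 = 22*2 - 22 = 22, d_3 = (858 - 22^2)/22 = 374/22 = 17, a_3 = floor((29 + 22)/17) = 3.
  m_4 = 17*3 - 22 = 29, d_4 = (858 - 29^2)/17 = 17/17 = 1, a_4 = floor((29 + 29)/1) = 58.
  m_5 = 1*58 - 29 = 29, d_5 = (858 - 29^2)/1 = 17/1 = 17: (m_5, d_5) = (m_1, d_1) = (29, 17), so from here the quotients repeat a_1, ..., a_4; the period length is 4.
So sqrt(858) = [29; (3, 2, 3, 58)] with period length k = 4.
k is even, so the fundamental solution of x^2 - 858y^2 = 1 is (p_{k-1}, q_{k-1}) = (p_3, q_3); compute convergents through index 3.
Convergents (p_i = a_i*p_{i-1} + p_{i-2}, q_i = a_i*q_{i-1} + q_{i-2} with p_{-2}=0, p_{-1}=1, q_{-2}=1, q_{-1}=0):
  i=0: a_0=29, p_0 = 29*1 + 0 = 29, q_0 = 29*0 + 1 = 1.
  i=1: a_1=3, p_1 = 3*29 + 1 = 88, q_1 = 3*1 + 0 = 3.
  i=2: a_2=2, p_2 = 2*88 + 29 = 205, q_2 = 2*3 + 1 = 7.
  i=3: a_3=3, p_3 = 3*205 + 88 = 703, q_3 = 3*7 + 3 = 24.
Check: 703^2 - 858*24^2 = 494209 - 494208 = 1, so (x, y) = (703, 24) solves the equation, and by the theorem it is the least positive solution.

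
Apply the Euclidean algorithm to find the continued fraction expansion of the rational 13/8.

[1; 1, 1, 1, 2]

Run the Euclidean algorithm on 13 and 8; the successive quotients are the partial quotients a_0, a_1, ... (each step inverts the fractional part left over by the previous one):
  13 = 1*8 + 5, so a_0 = 1.
  8 = 1*5 + 3, so a_1 = 1.
  5 = 1*3 + 2, so a_2 = 1.
  3 = 1*2 + 1, so a_3 = 1.
  2 = 2*1 + 0, so a_4 = 2.
The remainder reaches 0 after 5 divisions, so the expansion has 5 partial quotients, read off in order.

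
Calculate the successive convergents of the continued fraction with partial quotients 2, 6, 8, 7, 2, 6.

Using the convergent recurrence p_i = a_i*p_{i-1} + p_{i-2}, q_i = a_i*q_{i-1} + q_{i-2} with p_{-2}=0, p_{-1}=1, q_{-2}=1, q_{-1}=0:
  i=0: a_0=2, p_0 = 2*1 + 0 = 2, q_0 = 2*0 + 1 = 1.
  i=1: a_1=6, p_1 = 6*2 + 1 = 13, q_1 = 6*1 + 0 = 6.
  i=2: a_2=8, p_2 = 8*13 + 2 = 106, q_2 = 8*6 + 1 = 49.
  i=3: a_3=7, p_3 = 7*106 + 13 = 755, q_3 = 7*49 + 6 = 349.
  i=4: a_4=2, p_4 = 2*755 + 106 = 1616, q_4 = 2*349 + 49 = 747.
  i=5: a_5=6, p_5 = 6*1616 + 755 = 10451, q_5 = 6*747 + 349 = 4831.

2/1, 13/6, 106/49, 755/349, 1616/747, 10451/4831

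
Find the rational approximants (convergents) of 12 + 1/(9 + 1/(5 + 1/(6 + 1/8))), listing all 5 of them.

12/1, 109/9, 557/46, 3451/285, 28165/2326

Using the convergent recurrence p_i = a_i*p_{i-1} + p_{i-2}, q_i = a_i*q_{i-1} + q_{i-2} with p_{-2}=0, p_{-1}=1, q_{-2}=1, q_{-1}=0:
  i=0: a_0=12, p_0 = 12*1 + 0 = 12, q_0 = 12*0 + 1 = 1.
  i=1: a_1=9, p_1 = 9*12 + 1 = 109, q_1 = 9*1 + 0 = 9.
  i=2: a_2=5, p_2 = 5*109 + 12 = 557, q_2 = 5*9 + 1 = 46.
  i=3: a_3=6, p_3 = 6*557 + 109 = 3451, q_3 = 6*46 + 9 = 285.
  i=4: a_4=8, p_4 = 8*3451 + 557 = 28165, q_4 = 8*285 + 46 = 2326.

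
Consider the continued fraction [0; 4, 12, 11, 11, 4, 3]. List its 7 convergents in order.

Using the convergent recurrence p_i = a_i*p_{i-1} + p_{i-2}, q_i = a_i*q_{i-1} + q_{i-2} with p_{-2}=0, p_{-1}=1, q_{-2}=1, q_{-1}=0:
  i=0: a_0=0, p_0 = 0*1 + 0 = 0, q_0 = 0*0 + 1 = 1.
  i=1: a_1=4, p_1 = 4*0 + 1 = 1, q_1 = 4*1 + 0 = 4.
  i=2: a_2=12, p_2 = 12*1 + 0 = 12, q_2 = 12*4 + 1 = 49.
  i=3: a_3=11, p_3 = 11*12 + 1 = 133, q_3 = 11*49 + 4 = 543.
  i=4: a_4=11, p_4 = 11*133 + 12 = 1475, q_4 = 11*543 + 49 = 6022.
  i=5: a_5=4, p_5 = 4*1475 + 133 = 6033, q_5 = 4*6022 + 543 = 24631.
  i=6: a_6=3, p_6 = 3*6033 + 1475 = 19574, q_6 = 3*24631 + 6022 = 79915.

0/1, 1/4, 12/49, 133/543, 1475/6022, 6033/24631, 19574/79915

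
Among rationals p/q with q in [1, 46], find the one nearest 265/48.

138/25

Expand x = 265/48 as a continued fraction with the Euclidean algorithm:
  265 = 5*48 + 25, so a_0 = 5.
  48 = 1*25 + 23, so a_1 = 1.
  25 = 1*23 + 2, so a_2 = 1.
  23 = 11*2 + 1, so a_3 = 11.
  2 = 2*1 + 0, so a_4 = 2.
so x = [5; 1, 1, 11, 2].
Convergents (p_i = a_i*p_{i-1} + p_{i-2}, q_i = a_i*q_{i-1} + q_{i-2} with p_{-2}=0, p_{-1}=1, q_{-2}=1, q_{-1}=0), until the denominator exceeds 46:
  i=0: a_0=5, p_0 = 5*1 + 0 = 5, q_0 = 5*0 + 1 = 1.
  i=1: a_1=1, p_1 = 1*5 + 1 = 6, q_1 = 1*1 + 0 = 1.
  i=2: a_2=1, p_2 = 1*6 + 5 = 11, q_2 = 1*1 + 1 = 2.
  i=3: a_3=11, p_3 = 11*11 + 6 = 127, q_3 = 11*2 + 1 = 23.
  i=4: a_4=2, p_4 = 2*127 + 11 = 265, q_4 = 2*23 + 2 = 48.
q_4 = 48 > 46, so the last convergent with denominator <= 46 is p_3/q_3 = 127/23.
The closest fraction with denominator <= 46 is either p_3/q_3 or the intermediate fraction (k*p_3 + p_2)/(k*q_3 + q_2) with the largest k >= 1 whose denominator stays <= 46; these approach x as k grows, and every other convergent or intermediate fraction in range is farther away.
Largest k: floor((46 - q_2)/q_3) = floor((46 - 2)/23) = 1.
That gives (1*127 + 11)/(1*23 + 2) = 138/25.
Compare the errors: |x - 127/23| = |265*23 - 127*48|/(48*23) = 1/1104, and |x - 138/25| = |265*25 - 138*48|/(48*25) = 1/1200.
Cross-multiplying, 1*1104 = 1104 < 1200 = 1*1200, so 1/1200 is smaller: the intermediate fraction 138/25 is closer to x than 127/23.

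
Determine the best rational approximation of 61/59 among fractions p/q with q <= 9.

Expand x = 61/59 as a continued fraction with the Euclidean algorithm:
  61 = 1*59 + 2, so a_0 = 1.
  59 = 29*2 + 1, so a_1 = 29.
  2 = 2*1 + 0, so a_2 = 2.
so x = [1; 29, 2].
Convergents (p_i = a_i*p_{i-1} + p_{i-2}, q_i = a_i*q_{i-1} + q_{i-2} with p_{-2}=0, p_{-1}=1, q_{-2}=1, q_{-1}=0), until the denominator exceeds 9:
  i=0: a_0=1, p_0 = 1*1 + 0 = 1, q_0 = 1*0 + 1 = 1.
  i=1: a_1=29, p_1 = 29*1 + 1 = 30, q_1 = 29*1 + 0 = 29.
q_1 = 29 > 9, so the last convergent with denominator <= 9 is p_0/q_0 = 1/1.
The closest fraction with denominator <= 9 is either p_0/q_0 or the intermediate fraction (k*p_0 + p_{-1})/(k*q_0 + q_{-1}) with the largest k >= 1 whose denominator stays <= 9; these approach x as k grows, and every other convergent or intermediate fraction in range is farther away.
Largest k: floor((9 - q_{-1})/q_0) = floor((9 - 0)/1) = 9 (using the seeds p_{-1} = 1, q_{-1} = 0).
That gives (9*1 + 1)/(9*1 + 0) = 10/9.
Compare the errors: |x - 1/1| = |61*1 - 1*59|/(59*1) = 2/59, and |x - 10/9| = |61*9 - 10*59|/(59*9) = 41/531.
Cross-multiplying, 2*531 = 1062 < 2419 = 41*59, so 2/59 is smaller: the convergent 1/1 is closer to x than 10/9.

1/1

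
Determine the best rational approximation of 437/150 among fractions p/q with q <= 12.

35/12

Expand x = 437/150 as a continued fraction with the Euclidean algorithm:
  437 = 2*150 + 137, so a_0 = 2.
  150 = 1*137 + 13, so a_1 = 1.
  137 = 10*13 + 7, so a_2 = 10.
  13 = 1*7 + 6, so a_3 = 1.
  7 = 1*6 + 1, so a_4 = 1.
  6 = 6*1 + 0, so a_5 = 6.
so x = [2; 1, 10, 1, 1, 6].
Convergents (p_i = a_i*p_{i-1} + p_{i-2}, q_i = a_i*q_{i-1} + q_{i-2} with p_{-2}=0, p_{-1}=1, q_{-2}=1, q_{-1}=0), until the denominator exceeds 12:
  i=0: a_0=2, p_0 = 2*1 + 0 = 2, q_0 = 2*0 + 1 = 1.
  i=1: a_1=1, p_1 = 1*2 + 1 = 3, q_1 = 1*1 + 0 = 1.
  i=2: a_2=10, p_2 = 10*3 + 2 = 32, q_2 = 10*1 + 1 = 11.
  i=3: a_3=1, p_3 = 1*32 + 3 = 35, q_3 = 1*11 + 1 = 12.
  i=4: a_4=1, p_4 = 1*35 + 32 = 67, q_4 = 1*12 + 11 = 23.
q_4 = 23 > 12, so the last convergent with denominator <= 12 is p_3/q_3 = 35/12.
The closest fraction with denominator <= 12 is either p_3/q_3 or the intermediate fraction (k*p_3 + p_2)/(k*q_3 + q_2) with the largest k >= 1 whose denominator stays <= 12; these approach x as k grows, and every other convergent or intermediate fraction in range is farther away.
Largest k: floor((12 - q_2)/q_3) = floor((12 - 11)/12) = 0.
Since k = 0, no intermediate fraction beyond p_3/q_3 has denominator <= 12, so the convergent 35/12 is the closest (its error is |437*12 - 35*150|/(150*12) = 6/1800).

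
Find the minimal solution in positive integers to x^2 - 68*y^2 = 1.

First expand sqrt(68) as a continued fraction. With x_i = (sqrt(68) + m_i)/d_i and (m_0, d_0) = (0, 1): a_0 = floor(sqrt(68)) = 8, since 8^2 = 64 <= 68 < 81 = 9^2.
Iterate m_{i+1} = d_i*a_i - m_i, d_{i+1} = (68 - m_{i+1}^2)/d_i, a_{i+1} = floor((a_0 + m_{i+1})/d_{i+1}):
  m_1 = 1*8 - 0 = 8, d_1 = (68 - 8^2)/1 = 4/1 = 4, a_1 = floor((8 + 8)/4) = 4.
  m_2 = 4*4 - 8 = 8, d_2 = (68 - 8^2)/4 = 4/4 = 1, a_2 = floor((8 + 8)/1) = 16.
  m_3 = 1*16 - 8 = 8, d_3 = (68 - 8^2)/1 = 4/1 = 4: (m_3, d_3) = (m_1, d_1) = (8, 4), so from here the quotients repeat a_1, a_2; the period length is 2.
So sqrt(68) = [8; (4, 16)] with period length k = 2.
k is even, so the fundamental solution of x^2 - 68y^2 = 1 is (p_{k-1}, q_{k-1}) = (p_1, q_1); compute convergents through index 1.
Convergents (p_i = a_i*p_{i-1} + p_{i-2}, q_i = a_i*q_{i-1} + q_{i-2} with p_{-2}=0, p_{-1}=1, q_{-2}=1, q_{-1}=0):
  i=0: a_0=8, p_0 = 8*1 + 0 = 8, q_0 = 8*0 + 1 = 1.
  i=1: a_1=4, p_1 = 4*8 + 1 = 33, q_1 = 4*1 + 0 = 4.
Check: 33^2 - 68*4^2 = 1089 - 1088 = 1, so (x, y) = (33, 4) solves the equation, and by the theorem it is the least positive solution.

(x, y) = (33, 4)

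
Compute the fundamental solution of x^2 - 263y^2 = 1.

(x, y) = (139128, 8579)

First expand sqrt(263) as a continued fraction. With x_i = (sqrt(263) + m_i)/d_i and (m_0, d_0) = (0, 1): a_0 = floor(sqrt(263)) = 16, since 16^2 = 256 <= 263 < 289 = 17^2.
Iterate m_{i+1} = d_i*a_i - m_i, d_{i+1} = (263 - m_{i+1}^2)/d_i, a_{i+1} = floor((a_0 + m_{i+1})/d_{i+1}):
  m_1 = 1*16 - 0 = 16, d_1 = (263 - 16^2)/1 = 7/1 = 7, a_1 = floor((16 + 16)/7) = 4.
  m_2 = 7*4 - 16 = 12, d_2 = (263 - 12^2)/7 = 119/7 = 17, a_2 = floor((16 + 12)/17) = 1.
  m_3 = 17*1 - 12 = 5, d_3 = (263 - 5^2)/17 = 238/17 = 14, a_3 = floor((16 + 5)/14) = 1.
  m_4 = 14*1 - 5 = 9, d_4 = (263 - 9^2)/14 = 182/14 = 13, a_4 = floor((16 + 9)/13) = 1.
  m_5 = 13*1 - 9 = 4, d_5 = (263 - 4^2)/13 = 247/13 = 19, a_5 = floor((16 + 4)/19) = 1.
  m_6 = 19*1 - 4 = 15, d_6 = (263 - 15^2)/19 = 38/19 = 2, a_6 = floor((16 + 15)/2) = 15.
  m_7 = 2*15 - 15 = 15, d_7 = (263 - 15^2)/2 = 38/2 = 19, a_7 = floor((16 + 15)/19) = 1.
  m_8 = 19*1 - 15 = 4, d_8 = (263 - 4^2)/19 = 247/19 = 13, a_8 = floor((16 + 4)/13) = 1.
  m_9 = 13*1 - 4 = 9, d_9 = (263 - 9^2)/13 = 182/13 = 14, a_9 = floor((16 + 9)/14) = 1.
  m_10 = 14*1 - 9 = 5, d_10 = (263 - 5^2)/14 = 238/14 = 17, a_10 = floor((16 + 5)/17) = 1.
  m_11 = 17*1 - 5 = 12, d_11 = (263 - 12^2)/17 = 119/17 = 7, a_11 = floor((16 + 12)/7) = 4.
  m_12 = 7*4 - 12 = 16, d_12 = (263 - 16^2)/7 = 7/7 = 1, a_12 = floor((16 + 16)/1) = 32.
  m_13 = 1*32 - 16 = 16, d_13 = (263 - 16^2)/1 = 7/1 = 7: (m_13, d_13) = (m_1, d_1) = (16, 7), so from here the quotients repeat a_1, ..., a_12; the period length is 12.
So sqrt(263) = [16; (4, 1, 1, 1, 1, 15, 1, 1, 1, 1, 4, 32)] with period length k = 12.
k is even, so the fundamental solution of x^2 - 263y^2 = 1 is (p_{k-1}, q_{k-1}) = (p_11, q_11); compute convergents through index 11.
Convergents (p_i = a_i*p_{i-1} + p_{i-2}, q_i = a_i*q_{i-1} + q_{i-2} with p_{-2}=0, p_{-1}=1, q_{-2}=1, q_{-1}=0):
  i=0: a_0=16, p_0 = 16*1 + 0 = 16, q_0 = 16*0 + 1 = 1.
  i=1: a_1=4, p_1 = 4*16 + 1 = 65, q_1 = 4*1 + 0 = 4.
  i=2: a_2=1, p_2 = 1*65 + 16 = 81, q_2 = 1*4 + 1 = 5.
  i=3: a_3=1, p_3 = 1*81 + 65 = 146, q_3 = 1*5 + 4 = 9.
  i=4: a_4=1, p_4 = 1*146 + 81 = 227, q_4 = 1*9 + 5 = 14.
  i=5: a_5=1, p_5 = 1*227 + 146 = 373, q_5 = 1*14 + 9 = 23.
  i=6: a_6=15, p_6 = 15*373 + 227 = 5822, q_6 = 15*23 + 14 = 359.
  i=7: a_7=1, p_7 = 1*5822 + 373 = 6195, q_7 = 1*359 + 23 = 382.
  i=8: a_8=1, p_8 = 1*6195 + 5822 = 12017, q_8 = 1*382 + 359 = 741.
  i=9: a_9=1, p_9 = 1*12017 + 6195 = 18212, q_9 = 1*741 + 382 = 1123.
  i=10: a_10=1, p_10 = 1*18212 + 12017 = 30229, q_10 = 1*1123 + 741 = 1864.
  i=11: a_11=4, p_11 = 4*30229 + 18212 = 139128, q_11 = 4*1864 + 1123 = 8579.
Check: 139128^2 - 263*8579^2 = 19356600384 - 19356600383 = 1, so (x, y) = (139128, 8579) solves the equation, and by the theorem it is the least positive solution.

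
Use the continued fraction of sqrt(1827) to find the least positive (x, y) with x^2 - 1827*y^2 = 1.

(x, y) = (6497, 152)

First expand sqrt(1827) as a continued fraction. With x_i = (sqrt(1827) + m_i)/d_i and (m_0, d_0) = (0, 1): a_0 = floor(sqrt(1827)) = 42, since 42^2 = 1764 <= 1827 < 1849 = 43^2.
Iterate m_{i+1} = d_i*a_i - m_i, d_{i+1} = (1827 - m_{i+1}^2)/d_i, a_{i+1} = floor((a_0 + m_{i+1})/d_{i+1}):
  m_1 = 1*42 - 0 = 42, d_1 = (1827 - 42^2)/1 = 63/1 = 63, a_1 = floor((42 + 42)/63) = 1.
  m_2 = 63*1 - 42 = 21, d_2 = (1827 - 21^2)/63 = 1386/63 = 22, a_2 = floor((42 + 21)/22) = 2.
  m_3 = 22*2 - 21 = 23, d_3 = (1827 - 23^2)/22 = 1298/22 = 59, a_3 = floor((42 + 23)/59) = 1.
  m_4 = 59*1 - 23 = 36, d_4 = (1827 - 36^2)/59 = 531/59 = 9, a_4 = floor((42 + 36)/9) = 8.
  m_5 = 9*8 - 36 = 36, d_5 = (1827 - 36^2)/9 = 531/9 = 59, a_5 = floor((42 + 36)/59) = 1.
  m_6 = 59*1 - 36 = 23, d_6 = (1827 - 23^2)/59 = 1298/59 = 22, a_6 = floor((42 + 23)/22) = 2.
  m_7 = 22*2 - 23 = 21, d_7 = (1827 - 21^2)/22 = 1386/22 = 63, a_7 = floor((42 + 21)/63) = 1.
  m_8 = 63*1 - 21 = 42, d_8 = (1827 - 42^2)/63 = 63/63 = 1, a_8 = floor((42 + 42)/1) = 84.
  m_9 = 1*84 - 42 = 42, d_9 = (1827 - 42^2)/1 = 63/1 = 63: (m_9, d_9) = (m_1, d_1) = (42, 63), so from here the quotients repeat a_1, ..., a_8; the period length is 8.
So sqrt(1827) = [42; (1, 2, 1, 8, 1, 2, 1, 84)] with period length k = 8.
k is even, so the fundamental solution of x^2 - 1827y^2 = 1 is (p_{k-1}, q_{k-1}) = (p_7, q_7); compute convergents through index 7.
Convergents (p_i = a_i*p_{i-1} + p_{i-2}, q_i = a_i*q_{i-1} + q_{i-2} with p_{-2}=0, p_{-1}=1, q_{-2}=1, q_{-1}=0):
  i=0: a_0=42, p_0 = 42*1 + 0 = 42, q_0 = 42*0 + 1 = 1.
  i=1: a_1=1, p_1 = 1*42 + 1 = 43, q_1 = 1*1 + 0 = 1.
  i=2: a_2=2, p_2 = 2*43 + 42 = 128, q_2 = 2*1 + 1 = 3.
  i=3: a_3=1, p_3 = 1*128 + 43 = 171, q_3 = 1*3 + 1 = 4.
  i=4: a_4=8, p_4 = 8*171 + 128 = 1496, q_4 = 8*4 + 3 = 35.
  i=5: a_5=1, p_5 = 1*1496 + 171 = 1667, q_5 = 1*35 + 4 = 39.
  i=6: a_6=2, p_6 = 2*1667 + 1496 = 4830, q_6 = 2*39 + 35 = 113.
  i=7: a_7=1, p_7 = 1*4830 + 1667 = 6497, q_7 = 1*113 + 39 = 152.
Check: 6497^2 - 1827*152^2 = 42211009 - 42211008 = 1, so (x, y) = (6497, 152) solves the equation, and by the theorem it is the least positive solution.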